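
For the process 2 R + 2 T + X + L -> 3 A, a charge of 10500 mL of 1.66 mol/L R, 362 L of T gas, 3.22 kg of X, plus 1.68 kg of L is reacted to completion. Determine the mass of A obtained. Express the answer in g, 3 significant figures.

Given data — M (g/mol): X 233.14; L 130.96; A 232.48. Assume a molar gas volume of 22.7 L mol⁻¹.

5560 g

n(R) = 1.66 × 10500/1000 = 17.43 mol
n(T) = 362.0 / 22.7 = 15.95 mol
n(X) = 3.220×1000 / 233.14 = 13.81 mol
n(L) = 1.680×1000 / 130.96 = 12.83 mol
n/ν for R = 17.43/2 = 8.715
n/ν for T = 15.95/2 = 7.975
n/ν for X = 13.81/1 = 13.81
n/ν for L = 12.83/1 = 12.83
Smallest n/ν is T → limiting reagent.
n(A) = (3/2) × 15.95 = 23.93 mol
mass = 23.93 × 232.48 = 5563 g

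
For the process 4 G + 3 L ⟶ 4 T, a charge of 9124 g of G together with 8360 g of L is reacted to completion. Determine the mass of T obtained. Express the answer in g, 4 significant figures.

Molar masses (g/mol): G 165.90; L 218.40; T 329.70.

16830 g

n(G) = 9124 / 165.90 = 55.00 mol
n(L) = 8360 / 218.40 = 38.28 mol
n/ν → G: 13.75, L: 12.76; L is limiting.
n(T) = (4/3) × 38.28 = 51.04 mol
mass = 51.04 × 329.70 = 16830 g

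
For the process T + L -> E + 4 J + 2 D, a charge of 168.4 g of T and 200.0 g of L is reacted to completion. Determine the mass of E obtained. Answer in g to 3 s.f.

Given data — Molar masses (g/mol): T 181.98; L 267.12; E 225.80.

169 g

n(T) = 168.4 / 181.98 = 0.9254 mol
n(L) = 200.0 / 267.12 = 0.7487 mol
n/ν for T = 0.9254/1 = 0.9254
n/ν for L = 0.7487/1 = 0.7487
Smallest n/ν is L → limiting reagent.
n(E) = (1/1) × 0.7487 = 0.7487 mol
mass = 0.7487 × 225.80 = 169.1 g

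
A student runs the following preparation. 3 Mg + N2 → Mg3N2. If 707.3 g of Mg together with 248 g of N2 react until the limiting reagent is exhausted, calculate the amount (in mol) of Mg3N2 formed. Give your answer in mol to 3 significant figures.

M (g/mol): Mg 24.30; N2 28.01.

n(Mg) = 707.3 / 24.30 = 29.11 mol
n(N2) = 248.0 / 28.01 = 8.854 mol
n/ν for Mg = 29.11/3 = 9.703
n/ν for N2 = 8.854/1 = 8.854
Smallest n/ν is N2 → limiting reagent.
n(Mg3N2) = (1/1) × 8.854 = 8.854 mol

8.85 mol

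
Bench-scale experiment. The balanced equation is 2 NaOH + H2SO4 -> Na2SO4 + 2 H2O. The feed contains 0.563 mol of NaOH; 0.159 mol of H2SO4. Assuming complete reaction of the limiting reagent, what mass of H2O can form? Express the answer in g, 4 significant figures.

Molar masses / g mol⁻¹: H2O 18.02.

n(NaOH) = 0.5630 mol
n(H2SO4) = 0.1590 mol
n/ν for NaOH = 0.5630/2 = 0.2815
n/ν for H2SO4 = 0.1590/1 = 0.1590
Smallest n/ν is H2SO4 → limiting reagent.
n(H2O) = (2/1) × 0.1590 = 0.3180 mol
mass = 0.3180 × 18.02 = 5.730 g

5.730 g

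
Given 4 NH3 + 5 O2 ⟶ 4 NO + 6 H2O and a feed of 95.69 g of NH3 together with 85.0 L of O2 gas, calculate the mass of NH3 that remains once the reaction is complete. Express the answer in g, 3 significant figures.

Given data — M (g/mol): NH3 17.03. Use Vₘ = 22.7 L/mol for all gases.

44.7 g

n(NH3) = 95.69 / 17.03 = 5.619 mol
n(O2) = 85.00 / 22.7 = 3.744 mol
n/ν → NH3: 1.405, O2: 0.7488; O2 is limiting.
NH3 consumed = (4/5) × 3.744 = 2.995 mol
NH3 remaining = 5.619 − 2.995 = 2.624 mol
mass = 2.624 × 17.03 = 44.69 g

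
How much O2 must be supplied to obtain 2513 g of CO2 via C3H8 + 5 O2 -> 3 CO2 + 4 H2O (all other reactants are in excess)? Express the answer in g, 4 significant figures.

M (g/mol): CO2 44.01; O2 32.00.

3045 g

n(CO2) = 2513 / 44.01 = 57.10 mol
n(O2) = (5/3) × 57.10 = 95.17 mol
mass = 95.17 × 32.00 = 3045 g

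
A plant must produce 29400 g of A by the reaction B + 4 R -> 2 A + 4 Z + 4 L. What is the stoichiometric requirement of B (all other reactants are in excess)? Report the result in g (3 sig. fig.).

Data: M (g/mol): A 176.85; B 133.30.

11100 g

n(A) = 29400 / 176.85 = 166.2 mol
n(B) = (1/2) × 166.2 = 83.10 mol
mass = 83.10 × 133.30 = 11080 g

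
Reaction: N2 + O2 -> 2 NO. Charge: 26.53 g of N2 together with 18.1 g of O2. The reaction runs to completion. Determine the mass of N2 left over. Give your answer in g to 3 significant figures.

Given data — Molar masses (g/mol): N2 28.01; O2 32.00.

10.7 g

n(N2) = 26.53 / 28.01 = 0.9472 mol
n(O2) = 18.10 / 32.00 = 0.5656 mol
n/ν for N2 = 0.9472/1 = 0.9472
n/ν for O2 = 0.5656/1 = 0.5656
Smallest n/ν is O2 → limiting reagent.
N2 consumed = (1/1) × 0.5656 = 0.5656 mol
N2 remaining = 0.9472 − 0.5656 = 0.3816 mol
mass = 0.3816 × 28.01 = 10.69 g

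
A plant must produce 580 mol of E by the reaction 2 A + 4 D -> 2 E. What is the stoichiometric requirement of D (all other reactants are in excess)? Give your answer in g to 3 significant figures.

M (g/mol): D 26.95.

31300 g

n(E) = 580.0 mol
n(D) = (4/2) × 580.0 = 1160 mol
mass = 1160 × 26.95 = 31260 g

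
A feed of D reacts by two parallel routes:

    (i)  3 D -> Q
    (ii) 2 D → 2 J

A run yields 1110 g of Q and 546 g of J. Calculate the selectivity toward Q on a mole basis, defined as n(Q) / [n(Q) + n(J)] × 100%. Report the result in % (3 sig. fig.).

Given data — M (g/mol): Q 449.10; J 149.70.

n(Q) = 1110 / 449.10 = 2.472 mol
n(J) = 546 / 149.70 = 3.647 mol
selectivity = 2.472/(2.472+3.647) × 100 = 40.40 %

40.4 %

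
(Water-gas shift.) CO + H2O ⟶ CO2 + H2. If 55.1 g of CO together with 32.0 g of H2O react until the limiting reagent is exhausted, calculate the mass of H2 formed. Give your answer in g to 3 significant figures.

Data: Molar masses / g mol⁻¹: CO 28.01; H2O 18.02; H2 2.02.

n(CO) = 55.10 / 28.01 = 1.967 mol
n(H2O) = 32.00 / 18.02 = 1.776 mol
n/ν → CO: 1.967, H2O: 1.776; H2O is limiting.
n(H2) = (1/1) × 1.776 = 1.776 mol
mass = 1.776 × 2.02 = 3.588 g

3.59 g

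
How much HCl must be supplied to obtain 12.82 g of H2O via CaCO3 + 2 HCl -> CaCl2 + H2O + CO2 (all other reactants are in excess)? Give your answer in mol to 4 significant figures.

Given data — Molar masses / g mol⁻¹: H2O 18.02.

1.423 mol

n(H2O) = 12.82 / 18.02 = 0.7114 mol
n(HCl) = (2/1) × 0.7114 = 1.423 mol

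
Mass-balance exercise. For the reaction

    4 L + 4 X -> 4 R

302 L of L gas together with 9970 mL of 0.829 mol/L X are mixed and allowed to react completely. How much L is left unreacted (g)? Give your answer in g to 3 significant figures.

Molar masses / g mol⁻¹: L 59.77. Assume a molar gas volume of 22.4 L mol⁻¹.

312 g

n(L) = 302.0 / 22.4 = 13.48 mol
n(X) = 0.829 × 9970/1000 = 8.265 mol
n/ν for L = 13.48/4 = 3.370
n/ν for X = 8.265/4 = 2.066
Smallest n/ν is X → limiting reagent.
L consumed = (4/4) × 8.265 = 8.265 mol
L remaining = 13.48 − 8.265 = 5.215 mol
mass = 5.215 × 59.77 = 311.7 g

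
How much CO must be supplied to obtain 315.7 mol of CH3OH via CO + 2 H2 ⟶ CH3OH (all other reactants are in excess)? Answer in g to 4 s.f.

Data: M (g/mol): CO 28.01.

8843 g

n(CH3OH) = 315.7 mol
n(CO) = (1/1) × 315.7 = 315.7 mol
mass = 315.7 × 28.01 = 8843 g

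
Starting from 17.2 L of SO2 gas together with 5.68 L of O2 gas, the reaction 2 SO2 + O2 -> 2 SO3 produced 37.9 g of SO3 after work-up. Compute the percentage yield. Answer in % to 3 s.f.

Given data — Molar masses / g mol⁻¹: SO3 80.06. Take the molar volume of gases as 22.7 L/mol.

94.6 %

n(SO2) = 17.20 / 22.7 = 0.7577 mol
n(O2) = 5.680 / 22.7 = 0.2502 mol
n/ν for SO2 = 0.7577/2 = 0.3789
n/ν for O2 = 0.2502/1 = 0.2502
Smallest n/ν is O2 → limiting reagent.
theoretical n(SO3) = (2/1) × 0.2502 = 0.5004 mol → 40.06 g
% yield = 37.9 / 40.06 × 100 = 94.61 %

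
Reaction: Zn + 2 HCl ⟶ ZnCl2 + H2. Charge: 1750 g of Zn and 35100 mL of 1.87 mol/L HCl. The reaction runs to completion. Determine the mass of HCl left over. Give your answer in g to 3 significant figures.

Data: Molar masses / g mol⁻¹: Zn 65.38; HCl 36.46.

n(Zn) = 1750 / 65.38 = 26.77 mol
n(HCl) = 1.87 × 35100/1000 = 65.64 mol
n/ν for Zn = 26.77/1 = 26.77
n/ν for HCl = 65.64/2 = 32.82
Smallest n/ν is Zn → limiting reagent.
HCl consumed = (2/1) × 26.77 = 53.54 mol
HCl remaining = 65.64 − 53.54 = 12.10 mol
mass = 12.10 × 36.46 = 441.2 g

441 g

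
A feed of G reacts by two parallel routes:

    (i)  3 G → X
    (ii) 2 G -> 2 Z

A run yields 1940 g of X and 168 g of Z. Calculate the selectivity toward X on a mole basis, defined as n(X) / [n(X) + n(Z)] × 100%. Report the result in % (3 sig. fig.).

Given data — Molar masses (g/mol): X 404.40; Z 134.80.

79.4 %

n(X) = 1940 / 404.40 = 4.797 mol
n(Z) = 168 / 134.80 = 1.246 mol
selectivity = 4.797/(4.797+1.246) × 100 = 79.38 %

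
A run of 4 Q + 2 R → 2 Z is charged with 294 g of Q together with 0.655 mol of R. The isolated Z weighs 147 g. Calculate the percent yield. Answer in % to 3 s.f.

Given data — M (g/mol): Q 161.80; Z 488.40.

46.0 %

n(Q) = 294.0 / 161.80 = 1.817 mol
n(R) = 0.6550 mol
n/ν for Q = 1.817/4 = 0.4543
n/ν for R = 0.6550/2 = 0.3275
Smallest n/ν is R → limiting reagent.
theoretical n(Z) = (2/2) × 0.6550 = 0.6550 mol → 319.9 g
% yield = 147 / 319.9 × 100 = 45.95 %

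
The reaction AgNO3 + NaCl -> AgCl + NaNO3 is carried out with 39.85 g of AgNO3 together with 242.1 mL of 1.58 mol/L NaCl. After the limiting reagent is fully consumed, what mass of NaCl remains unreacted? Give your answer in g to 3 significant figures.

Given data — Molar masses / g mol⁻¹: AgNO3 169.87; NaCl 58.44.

n(AgNO3) = 39.85 / 169.87 = 0.2346 mol
n(NaCl) = 1.58 × 242.1/1000 = 0.3825 mol
n/ν for AgNO3 = 0.2346/1 = 0.2346
n/ν for NaCl = 0.3825/1 = 0.3825
Smallest n/ν is AgNO3 → limiting reagent.
NaCl consumed = (1/1) × 0.2346 = 0.2346 mol
NaCl remaining = 0.3825 − 0.2346 = 0.1479 mol
mass = 0.1479 × 58.44 = 8.643 g

8.64 g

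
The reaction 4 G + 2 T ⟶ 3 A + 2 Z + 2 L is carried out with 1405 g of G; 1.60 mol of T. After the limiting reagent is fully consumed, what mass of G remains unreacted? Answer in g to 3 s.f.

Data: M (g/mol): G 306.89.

423 g

n(G) = 1405 / 306.89 = 4.578 mol
n(T) = 1.600 mol
n/ν → G: 1.145, T: 0.8000; T is limiting.
G consumed = (4/2) × 1.600 = 3.200 mol
G remaining = 4.578 − 3.200 = 1.378 mol
mass = 1.378 × 306.89 = 422.9 g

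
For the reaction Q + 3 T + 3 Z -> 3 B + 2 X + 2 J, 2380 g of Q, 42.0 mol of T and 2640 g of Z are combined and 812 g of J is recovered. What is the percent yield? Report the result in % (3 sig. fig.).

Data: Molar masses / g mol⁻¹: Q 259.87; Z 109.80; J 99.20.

51.1 %

n(Q) = 2380 / 259.87 = 9.158 mol
n(T) = 42.00 mol
n(Z) = 2640 / 109.80 = 24.04 mol
n/ν for Q = 9.158/1 = 9.158
n/ν for T = 42.00/3 = 14.00
n/ν for Z = 24.04/3 = 8.013
Smallest n/ν is Z → limiting reagent.
theoretical n(J) = (2/3) × 24.04 = 16.03 mol → 1590 g
% yield = 812 / 1590 × 100 = 51.07 %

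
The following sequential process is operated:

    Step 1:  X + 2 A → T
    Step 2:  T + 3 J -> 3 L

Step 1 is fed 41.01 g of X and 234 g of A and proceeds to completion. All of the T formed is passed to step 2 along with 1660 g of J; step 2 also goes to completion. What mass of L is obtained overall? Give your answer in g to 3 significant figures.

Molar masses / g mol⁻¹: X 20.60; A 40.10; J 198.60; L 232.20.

Step 1:
n(X) = 41.01 / 20.60 = 1.991 mol
n(A) = 234.0 / 40.10 = 5.835 mol
n/ν for X = 1.991/1 = 1.991
n/ν for A = 5.835/2 = 2.918
Smallest n/ν is X → limiting reagent.
n(T) produced = (1/1) × 1.991 = 1.991 mol
Step 2:
n(T) available = 1.991 mol
n(J) = 1660 / 198.60 = 8.359 mol
n/ν for T = 1.991/1 = 1.991
n/ν for J = 8.359/3 = 2.786
Smallest n/ν is T → limiting reagent.
n(L) = (3/1) × 1.991 = 5.973 mol
mass = 5.973 × 232.20 = 1387 g

1390 g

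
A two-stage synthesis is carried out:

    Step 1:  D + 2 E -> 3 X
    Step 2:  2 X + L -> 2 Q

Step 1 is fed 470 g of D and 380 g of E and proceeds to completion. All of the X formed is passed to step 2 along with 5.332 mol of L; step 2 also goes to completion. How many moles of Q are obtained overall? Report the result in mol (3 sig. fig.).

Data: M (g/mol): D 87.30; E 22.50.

10.7 mol

Step 1:
n(D) = 470.0 / 87.30 = 5.384 mol
n(E) = 380.0 / 22.50 = 16.89 mol
n/ν for D = 5.384/1 = 5.384
n/ν for E = 16.89/2 = 8.445
Smallest n/ν is D → limiting reagent.
n(X) produced = (3/1) × 5.384 = 16.15 mol
Step 2:
n(X) available = 16.15 mol
n(L) = 5.332 mol
n/ν for X = 16.15/2 = 8.075
n/ν for L = 5.332/1 = 5.332
Smallest n/ν is L → limiting reagent.
n(Q) = (2/1) × 5.332 = 10.66 mol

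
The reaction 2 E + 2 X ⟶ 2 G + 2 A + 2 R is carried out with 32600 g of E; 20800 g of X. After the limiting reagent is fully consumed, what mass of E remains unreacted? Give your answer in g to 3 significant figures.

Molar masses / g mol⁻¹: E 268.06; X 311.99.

14700 g

n(E) = 32600 / 268.06 = 121.6 mol
n(X) = 20800 / 311.99 = 66.67 mol
n/ν for E = 121.6/2 = 60.80
n/ν for X = 66.67/2 = 33.34
Smallest n/ν is X → limiting reagent.
E consumed = (2/2) × 66.67 = 66.67 mol
E remaining = 121.6 − 66.67 = 54.93 mol
mass = 54.93 × 268.06 = 14720 g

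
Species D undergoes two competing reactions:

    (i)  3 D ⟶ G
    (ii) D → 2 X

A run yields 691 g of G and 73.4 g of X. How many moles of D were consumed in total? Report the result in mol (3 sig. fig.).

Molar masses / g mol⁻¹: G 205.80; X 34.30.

n(G) = 691 / 205.80 = 3.358 mol
n(X) = 73.4 / 34.30 = 2.140 mol
n(D) via (i) = (3/1)×3.358 = 10.07 mol
n(D) via (ii) = (1/2)×2.140 = 1.070 mol
total n(D) = 10.07 + 1.070 = 11.14 mol

11.1 mol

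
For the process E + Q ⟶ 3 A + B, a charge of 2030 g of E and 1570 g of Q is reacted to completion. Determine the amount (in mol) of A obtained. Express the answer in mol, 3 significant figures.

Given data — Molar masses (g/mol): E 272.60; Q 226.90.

n(E) = 2030 / 272.60 = 7.447 mol
n(Q) = 1570 / 226.90 = 6.919 mol
n/ν → E: 7.447, Q: 6.919; Q is limiting.
n(A) = (3/1) × 6.919 = 20.76 mol

20.8 mol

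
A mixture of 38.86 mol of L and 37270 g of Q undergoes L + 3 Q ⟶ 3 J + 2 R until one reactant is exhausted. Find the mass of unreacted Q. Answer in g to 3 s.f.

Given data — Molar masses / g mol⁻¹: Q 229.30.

10500 g

n(L) = 38.86 mol
n(Q) = 37270 / 229.30 = 162.5 mol
n/ν for L = 38.86/1 = 38.86
n/ν for Q = 162.5/3 = 54.17
Smallest n/ν is L → limiting reagent.
Q consumed = (3/1) × 38.86 = 116.6 mol
Q remaining = 162.5 − 116.6 = 45.90 mol
mass = 45.90 × 229.30 = 10520 g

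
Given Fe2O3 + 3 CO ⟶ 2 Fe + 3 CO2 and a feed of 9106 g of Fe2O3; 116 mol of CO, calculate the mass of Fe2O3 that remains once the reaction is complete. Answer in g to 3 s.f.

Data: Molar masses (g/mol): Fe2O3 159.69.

n(Fe2O3) = 9106 / 159.69 = 57.02 mol
n(CO) = 116.0 mol
n/ν for Fe2O3 = 57.02/1 = 57.02
n/ν for CO = 116.0/3 = 38.67
Smallest n/ν is CO → limiting reagent.
Fe2O3 consumed = (1/3) × 116.0 = 38.67 mol
Fe2O3 remaining = 57.02 − 38.67 = 18.35 mol
mass = 18.35 × 159.69 = 2930 g

2930 g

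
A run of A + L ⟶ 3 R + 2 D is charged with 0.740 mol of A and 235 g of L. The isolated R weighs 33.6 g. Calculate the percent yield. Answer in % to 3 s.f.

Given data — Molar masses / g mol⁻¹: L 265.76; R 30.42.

49.8 %

n(A) = 0.7400 mol
n(L) = 235.0 / 265.76 = 0.8843 mol
n/ν for A = 0.7400/1 = 0.7400
n/ν for L = 0.8843/1 = 0.8843
Smallest n/ν is A → limiting reagent.
theoretical n(R) = (3/1) × 0.7400 = 2.220 mol → 67.53 g
% yield = 33.6 / 67.53 × 100 = 49.76 %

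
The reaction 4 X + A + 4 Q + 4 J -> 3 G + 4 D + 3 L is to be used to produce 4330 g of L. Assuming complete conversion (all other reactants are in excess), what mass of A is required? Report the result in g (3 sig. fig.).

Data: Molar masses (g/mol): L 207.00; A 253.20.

n(L) = 4330 / 207.00 = 20.92 mol
n(A) = (1/3) × 20.92 = 6.973 mol
mass = 6.973 × 253.20 = 1766 g

1770 g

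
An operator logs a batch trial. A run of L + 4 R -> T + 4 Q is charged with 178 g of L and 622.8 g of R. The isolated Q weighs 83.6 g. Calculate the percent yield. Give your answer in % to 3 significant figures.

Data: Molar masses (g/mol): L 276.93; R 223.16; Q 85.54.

38.0 %

n(L) = 178.0 / 276.93 = 0.6428 mol
n(R) = 622.8 / 223.16 = 2.791 mol
n/ν for L = 0.6428/1 = 0.6428
n/ν for R = 2.791/4 = 0.6978
Smallest n/ν is L → limiting reagent.
theoretical n(Q) = (4/1) × 0.6428 = 2.571 mol → 219.9 g
% yield = 83.6 / 219.9 × 100 = 38.02 %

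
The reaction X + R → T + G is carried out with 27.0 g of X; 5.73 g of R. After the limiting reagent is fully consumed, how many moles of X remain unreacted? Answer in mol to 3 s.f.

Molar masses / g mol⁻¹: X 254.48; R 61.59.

n(X) = 27.00 / 254.48 = 0.1061 mol
n(R) = 5.730 / 61.59 = 0.09303 mol
n/ν → X: 0.1061, R: 0.09303; R is limiting.
X consumed = (1/1) × 0.09303 = 0.09303 mol
X remaining = 0.1061 − 0.09303 = 0.01307 mol

0.0131 mol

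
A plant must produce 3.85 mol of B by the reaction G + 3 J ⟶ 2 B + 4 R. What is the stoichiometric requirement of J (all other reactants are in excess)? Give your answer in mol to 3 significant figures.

n(B) = 3.850 mol
n(J) = (3/2) × 3.850 = 5.775 mol

5.78 mol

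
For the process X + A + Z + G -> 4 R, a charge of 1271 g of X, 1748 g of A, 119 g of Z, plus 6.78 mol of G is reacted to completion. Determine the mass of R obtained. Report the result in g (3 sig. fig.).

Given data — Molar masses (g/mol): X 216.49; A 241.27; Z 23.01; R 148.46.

3070 g

n(X) = 1271 / 216.49 = 5.871 mol
n(A) = 1748 / 241.27 = 7.245 mol
n(Z) = 119.0 / 23.01 = 5.172 mol
n(G) = 6.780 mol
n/ν for X = 5.871/1 = 5.871
n/ν for A = 7.245/1 = 7.245
n/ν for Z = 5.172/1 = 5.172
n/ν for G = 6.780/1 = 6.780
Smallest n/ν is Z → limiting reagent.
n(R) = (4/1) × 5.172 = 20.69 mol
mass = 20.69 × 148.46 = 3072 g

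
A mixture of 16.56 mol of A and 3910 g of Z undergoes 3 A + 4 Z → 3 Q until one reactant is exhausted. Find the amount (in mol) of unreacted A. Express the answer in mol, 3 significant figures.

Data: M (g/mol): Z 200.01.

n(A) = 16.56 mol
n(Z) = 3910 / 200.01 = 19.55 mol
n/ν for A = 16.56/3 = 5.520
n/ν for Z = 19.55/4 = 4.888
Smallest n/ν is Z → limiting reagent.
A consumed = (3/4) × 19.55 = 14.66 mol
A remaining = 16.56 − 14.66 = 1.900 mol

1.90 mol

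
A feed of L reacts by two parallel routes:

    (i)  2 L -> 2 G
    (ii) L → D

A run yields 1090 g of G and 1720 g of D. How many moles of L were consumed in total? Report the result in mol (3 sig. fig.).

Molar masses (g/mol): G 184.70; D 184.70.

15.2 mol

n(G) = 1090 / 184.70 = 5.901 mol
n(D) = 1720 / 184.70 = 9.312 mol
n(L) via (i) = (2/2)×5.901 = 5.901 mol
n(L) via (ii) = (1/1)×9.312 = 9.312 mol
total n(L) = 5.901 + 9.312 = 15.21 mol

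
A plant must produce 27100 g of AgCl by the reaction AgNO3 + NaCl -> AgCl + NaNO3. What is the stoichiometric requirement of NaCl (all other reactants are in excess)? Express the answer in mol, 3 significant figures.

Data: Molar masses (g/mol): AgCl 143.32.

n(AgCl) = 27100 / 143.32 = 189.1 mol
n(NaCl) = (1/1) × 189.1 = 189.1 mol

189 mol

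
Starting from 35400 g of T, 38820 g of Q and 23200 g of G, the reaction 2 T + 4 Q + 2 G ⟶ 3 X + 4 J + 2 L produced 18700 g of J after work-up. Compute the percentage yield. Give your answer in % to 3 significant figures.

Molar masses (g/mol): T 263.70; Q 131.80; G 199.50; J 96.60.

83.2 %

n(T) = 35400 / 263.70 = 134.2 mol
n(Q) = 38820 / 131.80 = 294.5 mol
n(G) = 23200 / 199.50 = 116.3 mol
n/ν for T = 134.2/2 = 67.10
n/ν for Q = 294.5/4 = 73.63
n/ν for G = 116.3/2 = 58.15
Smallest n/ν is G → limiting reagent.
theoretical n(J) = (4/2) × 116.3 = 232.6 mol → 22470 g
% yield = 18700 / 22470 × 100 = 83.22 %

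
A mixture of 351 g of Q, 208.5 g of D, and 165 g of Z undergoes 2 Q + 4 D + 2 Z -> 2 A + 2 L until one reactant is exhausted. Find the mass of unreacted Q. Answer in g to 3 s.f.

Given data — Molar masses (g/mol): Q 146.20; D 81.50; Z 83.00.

164 g

n(Q) = 351.0 / 146.20 = 2.401 mol
n(D) = 208.5 / 81.50 = 2.558 mol
n(Z) = 165.0 / 83.00 = 1.988 mol
n/ν for Q = 2.401/2 = 1.201
n/ν for D = 2.558/4 = 0.6395
n/ν for Z = 1.988/2 = 0.9940
Smallest n/ν is D → limiting reagent.
Q consumed = (2/4) × 2.558 = 1.279 mol
Q remaining = 2.401 − 1.279 = 1.122 mol
mass = 1.122 × 146.20 = 164.0 g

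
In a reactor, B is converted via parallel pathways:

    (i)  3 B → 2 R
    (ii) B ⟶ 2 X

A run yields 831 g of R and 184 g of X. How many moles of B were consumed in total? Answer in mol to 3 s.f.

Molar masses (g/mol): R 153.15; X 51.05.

9.94 mol

n(R) = 831 / 153.15 = 5.426 mol
n(X) = 184 / 51.05 = 3.604 mol
n(B) via (i) = (3/2)×5.426 = 8.139 mol
n(B) via (ii) = (1/2)×3.604 = 1.802 mol
total n(B) = 8.139 + 1.802 = 9.941 mol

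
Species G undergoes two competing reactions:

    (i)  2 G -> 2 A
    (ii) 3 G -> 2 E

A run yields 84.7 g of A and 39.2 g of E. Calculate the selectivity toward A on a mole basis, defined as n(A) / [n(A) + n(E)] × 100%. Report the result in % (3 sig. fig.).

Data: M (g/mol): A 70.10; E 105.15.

76.4 %

n(A) = 84.7 / 70.10 = 1.208 mol
n(E) = 39.2 / 105.15 = 0.3728 mol
selectivity = 1.208/(1.208+0.3728) × 100 = 76.42 %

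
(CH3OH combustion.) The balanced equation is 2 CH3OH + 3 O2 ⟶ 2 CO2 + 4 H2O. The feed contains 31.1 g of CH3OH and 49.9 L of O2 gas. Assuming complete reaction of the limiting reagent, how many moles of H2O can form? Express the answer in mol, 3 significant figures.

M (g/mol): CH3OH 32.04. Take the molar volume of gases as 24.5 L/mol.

1.94 mol

n(CH3OH) = 31.10 / 32.04 = 0.9707 mol
n(O2) = 49.90 / 24.5 = 2.037 mol
n/ν for CH3OH = 0.9707/2 = 0.4854
n/ν for O2 = 2.037/3 = 0.6790
Smallest n/ν is CH3OH → limiting reagent.
n(H2O) = (4/2) × 0.9707 = 1.941 mol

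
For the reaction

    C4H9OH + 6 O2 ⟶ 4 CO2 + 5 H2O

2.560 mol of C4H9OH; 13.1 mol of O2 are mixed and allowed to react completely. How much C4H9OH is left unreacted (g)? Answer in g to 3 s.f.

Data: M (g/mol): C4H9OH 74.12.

n(C4H9OH) = 2.560 mol
n(O2) = 13.10 mol
n/ν → C4H9OH: 2.560, O2: 2.183; O2 is limiting.
C4H9OH consumed = (1/6) × 13.10 = 2.183 mol
C4H9OH remaining = 2.560 − 2.183 = 0.3770 mol
mass = 0.3770 × 74.12 = 27.94 g

27.9 g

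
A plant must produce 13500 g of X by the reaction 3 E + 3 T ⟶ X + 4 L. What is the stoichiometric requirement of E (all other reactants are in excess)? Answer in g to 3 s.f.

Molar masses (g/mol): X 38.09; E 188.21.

n(X) = 13500 / 38.09 = 354.4 mol
n(E) = (3/1) × 354.4 = 1063 mol
mass = 1063 × 188.21 = 200100 g

200000 g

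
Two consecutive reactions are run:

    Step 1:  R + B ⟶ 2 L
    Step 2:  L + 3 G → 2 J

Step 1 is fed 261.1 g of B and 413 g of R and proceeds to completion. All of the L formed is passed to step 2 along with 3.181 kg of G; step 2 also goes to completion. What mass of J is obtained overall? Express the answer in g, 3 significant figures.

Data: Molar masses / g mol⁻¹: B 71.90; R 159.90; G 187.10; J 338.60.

3500 g

Step 1:
n(B) = 261.1 / 71.90 = 3.631 mol
n(R) = 413.0 / 159.90 = 2.583 mol
n/ν for B = 3.631/1 = 3.631
n/ν for R = 2.583/1 = 2.583
Smallest n/ν is R → limiting reagent.
n(L) produced = (2/1) × 2.583 = 5.166 mol
Step 2:
n(L) available = 5.166 mol
n(G) = 3.181×1000 / 187.10 = 17.00 mol
n/ν for L = 5.166/1 = 5.166
n/ν for G = 17.00/3 = 5.667
Smallest n/ν is L → limiting reagent.
n(J) = (2/1) × 5.166 = 10.33 mol
mass = 10.33 × 338.60 = 3498 g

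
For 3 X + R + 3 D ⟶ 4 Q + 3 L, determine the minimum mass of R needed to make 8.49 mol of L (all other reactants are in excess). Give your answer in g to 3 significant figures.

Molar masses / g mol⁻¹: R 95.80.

n(L) = 8.490 mol
n(R) = (1/3) × 8.490 = 2.830 mol
mass = 2.830 × 95.80 = 271.1 g

271 g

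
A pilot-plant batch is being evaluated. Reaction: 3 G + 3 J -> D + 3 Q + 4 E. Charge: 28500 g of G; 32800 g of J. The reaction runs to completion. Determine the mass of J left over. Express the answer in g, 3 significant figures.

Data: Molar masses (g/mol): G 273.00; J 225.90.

9220 g

n(G) = 28500 / 273.00 = 104.4 mol
n(J) = 32800 / 225.90 = 145.2 mol
n/ν for G = 104.4/3 = 34.80
n/ν for J = 145.2/3 = 48.40
Smallest n/ν is G → limiting reagent.
J consumed = (3/3) × 104.4 = 104.4 mol
J remaining = 145.2 − 104.4 = 40.80 mol
mass = 40.80 × 225.90 = 9217 g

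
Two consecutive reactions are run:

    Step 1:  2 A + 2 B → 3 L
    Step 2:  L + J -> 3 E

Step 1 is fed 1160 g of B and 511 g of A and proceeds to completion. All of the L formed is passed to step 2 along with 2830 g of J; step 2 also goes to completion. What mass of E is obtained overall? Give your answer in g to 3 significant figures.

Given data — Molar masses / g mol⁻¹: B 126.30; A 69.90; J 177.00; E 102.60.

Step 1:
n(B) = 1160 / 126.30 = 9.184 mol
n(A) = 511.0 / 69.90 = 7.310 mol
n/ν for B = 9.184/2 = 4.592
n/ν for A = 7.310/2 = 3.655
Smallest n/ν is A → limiting reagent.
n(L) produced = (3/2) × 7.310 = 10.97 mol
Step 2:
n(L) available = 10.97 mol
n(J) = 2830 / 177.00 = 15.99 mol
n/ν for L = 10.97/1 = 10.97
n/ν for J = 15.99/1 = 15.99
Smallest n/ν is L → limiting reagent.
n(E) = (3/1) × 10.97 = 32.91 mol
mass = 32.91 × 102.60 = 3377 g

3380 g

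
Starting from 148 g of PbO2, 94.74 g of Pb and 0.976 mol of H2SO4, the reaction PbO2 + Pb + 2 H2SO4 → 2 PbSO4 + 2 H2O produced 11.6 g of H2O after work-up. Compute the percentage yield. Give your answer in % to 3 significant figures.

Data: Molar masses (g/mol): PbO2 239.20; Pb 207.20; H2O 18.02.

70.4 %

n(PbO2) = 148.0 / 239.20 = 0.6187 mol
n(Pb) = 94.74 / 207.20 = 0.4572 mol
n(H2SO4) = 0.9760 mol
n/ν → PbO2: 0.6187, Pb: 0.4572, H2SO4: 0.4880; Pb is limiting.
theoretical n(H2O) = (2/1) × 0.4572 = 0.9144 mol → 16.48 g
% yield = 11.6 / 16.48 × 100 = 70.39 %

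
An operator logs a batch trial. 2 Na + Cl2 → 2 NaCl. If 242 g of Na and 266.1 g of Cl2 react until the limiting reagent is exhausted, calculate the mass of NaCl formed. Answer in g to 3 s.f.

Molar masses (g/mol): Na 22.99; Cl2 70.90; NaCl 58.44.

n(Na) = 242.0 / 22.99 = 10.53 mol
n(Cl2) = 266.1 / 70.90 = 3.753 mol
n/ν for Na = 10.53/2 = 5.265
n/ν for Cl2 = 3.753/1 = 3.753
Smallest n/ν is Cl2 → limiting reagent.
n(NaCl) = (2/1) × 3.753 = 7.506 mol
mass = 7.506 × 58.44 = 438.7 g

439 g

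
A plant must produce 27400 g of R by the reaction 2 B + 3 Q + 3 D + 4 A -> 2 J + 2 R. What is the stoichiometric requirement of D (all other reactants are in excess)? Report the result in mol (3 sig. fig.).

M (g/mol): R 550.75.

74.6 mol

n(R) = 27400 / 550.75 = 49.75 mol
n(D) = (3/2) × 49.75 = 74.63 mol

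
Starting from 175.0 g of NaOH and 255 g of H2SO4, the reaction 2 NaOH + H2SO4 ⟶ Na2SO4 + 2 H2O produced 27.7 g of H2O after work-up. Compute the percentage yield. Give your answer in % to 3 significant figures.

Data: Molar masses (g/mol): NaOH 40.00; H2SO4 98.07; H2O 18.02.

n(NaOH) = 175.0 / 40.00 = 4.375 mol
n(H2SO4) = 255.0 / 98.07 = 2.600 mol
n/ν for NaOH = 4.375/2 = 2.188
n/ν for H2SO4 = 2.600/1 = 2.600
Smallest n/ν is NaOH → limiting reagent.
theoretical n(H2O) = (2/2) × 4.375 = 4.375 mol → 78.84 g
% yield = 27.7 / 78.84 × 100 = 35.13 %

35.1 %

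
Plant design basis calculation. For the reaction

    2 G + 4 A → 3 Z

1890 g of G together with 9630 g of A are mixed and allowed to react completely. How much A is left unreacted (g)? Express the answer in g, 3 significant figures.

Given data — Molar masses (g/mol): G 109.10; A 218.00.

n(G) = 1890 / 109.10 = 17.32 mol
n(A) = 9630 / 218.00 = 44.17 mol
n/ν for G = 17.32/2 = 8.660
n/ν for A = 44.17/4 = 11.04
Smallest n/ν is G → limiting reagent.
A consumed = (4/2) × 17.32 = 34.64 mol
A remaining = 44.17 − 34.64 = 9.530 mol
mass = 9.530 × 218.00 = 2078 g

2080 g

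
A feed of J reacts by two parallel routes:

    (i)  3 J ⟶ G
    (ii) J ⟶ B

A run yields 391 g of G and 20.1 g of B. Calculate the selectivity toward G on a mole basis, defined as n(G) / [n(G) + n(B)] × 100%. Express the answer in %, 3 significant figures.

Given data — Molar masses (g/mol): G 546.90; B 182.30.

86.6 %

n(G) = 391 / 546.90 = 0.7149 mol
n(B) = 20.1 / 182.30 = 0.1103 mol
selectivity = 0.7149/(0.7149+0.1103) × 100 = 86.63 %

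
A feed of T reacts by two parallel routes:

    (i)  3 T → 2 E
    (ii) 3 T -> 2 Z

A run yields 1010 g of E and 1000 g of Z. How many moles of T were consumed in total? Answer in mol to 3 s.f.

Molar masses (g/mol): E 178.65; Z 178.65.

n(E) = 1010 / 178.65 = 5.654 mol
n(Z) = 1000 / 178.65 = 5.598 mol
n(T) via (i) = (3/2)×5.654 = 8.481 mol
n(T) via (ii) = (3/2)×5.598 = 8.397 mol
total n(T) = 8.481 + 8.397 = 16.88 mol

16.9 mol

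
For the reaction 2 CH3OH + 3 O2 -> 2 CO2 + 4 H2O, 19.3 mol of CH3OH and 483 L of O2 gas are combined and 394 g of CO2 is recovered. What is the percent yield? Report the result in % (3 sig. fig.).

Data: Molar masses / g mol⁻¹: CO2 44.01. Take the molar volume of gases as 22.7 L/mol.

n(CH3OH) = 19.30 mol
n(O2) = 483.0 / 22.7 = 21.28 mol
n/ν → CH3OH: 9.650, O2: 7.093; O2 is limiting.
theoretical n(CO2) = (2/3) × 21.28 = 14.19 mol → 624.5 g
% yield = 394 / 624.5 × 100 = 63.09 %

63.1 %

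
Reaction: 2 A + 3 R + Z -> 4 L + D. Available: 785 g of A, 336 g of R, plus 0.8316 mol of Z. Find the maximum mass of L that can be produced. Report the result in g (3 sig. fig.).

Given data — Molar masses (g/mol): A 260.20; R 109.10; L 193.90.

n(A) = 785.0 / 260.20 = 3.017 mol
n(R) = 336.0 / 109.10 = 3.080 mol
n(Z) = 0.8316 mol
n/ν for A = 3.017/2 = 1.509
n/ν for R = 3.080/3 = 1.027
n/ν for Z = 0.8316/1 = 0.8316
Smallest n/ν is Z → limiting reagent.
n(L) = (4/1) × 0.8316 = 3.326 mol
mass = 3.326 × 193.90 = 644.9 g

645 g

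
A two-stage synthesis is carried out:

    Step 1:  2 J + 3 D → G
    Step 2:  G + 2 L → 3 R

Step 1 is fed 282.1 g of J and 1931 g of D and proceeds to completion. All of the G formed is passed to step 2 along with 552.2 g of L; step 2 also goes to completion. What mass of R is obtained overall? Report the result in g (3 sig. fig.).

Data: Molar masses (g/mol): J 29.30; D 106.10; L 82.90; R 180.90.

1810 g

Step 1:
n(J) = 282.1 / 29.30 = 9.628 mol
n(D) = 1931 / 106.10 = 18.20 mol
n/ν for J = 9.628/2 = 4.814
n/ν for D = 18.20/3 = 6.067
Smallest n/ν is J → limiting reagent.
n(G) produced = (1/2) × 9.628 = 4.814 mol
Step 2:
n(G) available = 4.814 mol
n(L) = 552.2 / 82.90 = 6.661 mol
n/ν for G = 4.814/1 = 4.814
n/ν for L = 6.661/2 = 3.331
Smallest n/ν is L → limiting reagent.
n(R) = (3/2) × 6.661 = 9.992 mol
mass = 9.992 × 180.90 = 1808 g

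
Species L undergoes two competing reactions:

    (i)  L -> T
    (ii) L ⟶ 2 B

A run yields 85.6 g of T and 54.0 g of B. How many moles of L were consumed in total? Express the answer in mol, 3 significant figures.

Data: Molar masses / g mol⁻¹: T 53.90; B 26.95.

2.59 mol

n(T) = 85.6 / 53.90 = 1.588 mol
n(B) = 54.0 / 26.95 = 2.004 mol
n(L) via (i) = (1/1)×1.588 = 1.588 mol
n(L) via (ii) = (1/2)×2.004 = 1.002 mol
total n(L) = 1.588 + 1.002 = 2.590 mol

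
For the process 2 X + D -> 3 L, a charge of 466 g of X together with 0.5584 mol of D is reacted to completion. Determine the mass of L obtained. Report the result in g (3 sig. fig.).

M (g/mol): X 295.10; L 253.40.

n(X) = 466.0 / 295.10 = 1.579 mol
n(D) = 0.5584 mol
n/ν → X: 0.7895, D: 0.5584; D is limiting.
n(L) = (3/1) × 0.5584 = 1.675 mol
mass = 1.675 × 253.40 = 424.4 g

424 g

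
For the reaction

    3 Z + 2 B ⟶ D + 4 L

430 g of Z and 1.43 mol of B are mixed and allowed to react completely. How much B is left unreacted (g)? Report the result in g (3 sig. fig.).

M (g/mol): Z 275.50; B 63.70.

24.8 g

n(Z) = 430.0 / 275.50 = 1.561 mol
n(B) = 1.430 mol
n/ν → Z: 0.5203, B: 0.7150; Z is limiting.
B consumed = (2/3) × 1.561 = 1.041 mol
B remaining = 1.430 − 1.041 = 0.3890 mol
mass = 0.3890 × 63.70 = 24.78 g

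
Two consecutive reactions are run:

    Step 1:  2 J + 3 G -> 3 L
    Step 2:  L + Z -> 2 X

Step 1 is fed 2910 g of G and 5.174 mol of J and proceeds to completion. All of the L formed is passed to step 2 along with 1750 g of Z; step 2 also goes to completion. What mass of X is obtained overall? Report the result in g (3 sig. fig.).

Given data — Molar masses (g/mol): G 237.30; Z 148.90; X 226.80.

Step 1:
n(G) = 2910 / 237.30 = 12.26 mol
n(J) = 5.174 mol
n/ν for G = 12.26/3 = 4.087
n/ν for J = 5.174/2 = 2.587
Smallest n/ν is J → limiting reagent.
n(L) produced = (3/2) × 5.174 = 7.761 mol
Step 2:
n(L) available = 7.761 mol
n(Z) = 1750 / 148.90 = 11.75 mol
n/ν for L = 7.761/1 = 7.761
n/ν for Z = 11.75/1 = 11.75
Smallest n/ν is L → limiting reagent.
n(X) = (2/1) × 7.761 = 15.52 mol
mass = 15.52 × 226.80 = 3520 g

3520 g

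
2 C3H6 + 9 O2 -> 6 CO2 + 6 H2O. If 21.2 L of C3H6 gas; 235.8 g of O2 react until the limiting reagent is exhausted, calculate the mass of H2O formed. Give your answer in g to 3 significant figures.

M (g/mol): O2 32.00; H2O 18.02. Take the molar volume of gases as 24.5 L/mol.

n(C3H6) = 21.20 / 24.5 = 0.8653 mol
n(O2) = 235.8 / 32.00 = 7.369 mol
n/ν for C3H6 = 0.8653/2 = 0.4327
n/ν for O2 = 7.369/9 = 0.8188
Smallest n/ν is C3H6 → limiting reagent.
n(H2O) = (6/2) × 0.8653 = 2.596 mol
mass = 2.596 × 18.02 = 46.78 g

46.8 g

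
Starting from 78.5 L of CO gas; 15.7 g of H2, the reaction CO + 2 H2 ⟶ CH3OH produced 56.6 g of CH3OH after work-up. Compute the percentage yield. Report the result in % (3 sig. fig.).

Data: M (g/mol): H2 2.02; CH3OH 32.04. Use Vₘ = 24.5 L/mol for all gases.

n(CO) = 78.50 / 24.5 = 3.204 mol
n(H2) = 15.70 / 2.02 = 7.772 mol
n/ν → CO: 3.204, H2: 3.886; CO is limiting.
theoretical n(CH3OH) = (1/1) × 3.204 = 3.204 mol → 102.7 g
% yield = 56.6 / 102.7 × 100 = 55.11 %

55.1 %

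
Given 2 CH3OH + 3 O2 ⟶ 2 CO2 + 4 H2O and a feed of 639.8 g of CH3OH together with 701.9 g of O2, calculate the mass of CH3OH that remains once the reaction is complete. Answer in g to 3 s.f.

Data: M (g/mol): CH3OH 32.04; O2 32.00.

n(CH3OH) = 639.8 / 32.04 = 19.97 mol
n(O2) = 701.9 / 32.00 = 21.93 mol
n/ν for CH3OH = 19.97/2 = 9.985
n/ν for O2 = 21.93/3 = 7.310
Smallest n/ν is O2 → limiting reagent.
CH3OH consumed = (2/3) × 21.93 = 14.62 mol
CH3OH remaining = 19.97 − 14.62 = 5.350 mol
mass = 5.350 × 32.04 = 171.4 g

171 g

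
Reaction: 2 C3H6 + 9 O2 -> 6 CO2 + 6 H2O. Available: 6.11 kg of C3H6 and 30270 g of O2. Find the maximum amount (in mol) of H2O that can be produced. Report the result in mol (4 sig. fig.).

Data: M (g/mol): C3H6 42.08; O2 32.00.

n(C3H6) = 6.110×1000 / 42.08 = 145.2 mol
n(O2) = 30270 / 32.00 = 945.9 mol
n/ν → C3H6: 72.60, O2: 105.1; C3H6 is limiting.
n(H2O) = (6/2) × 145.2 = 435.6 mol

435.6 mol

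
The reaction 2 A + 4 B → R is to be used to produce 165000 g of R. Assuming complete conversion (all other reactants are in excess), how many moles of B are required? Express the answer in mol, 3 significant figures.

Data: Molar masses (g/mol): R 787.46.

n(R) = 165000 / 787.46 = 209.5 mol
n(B) = (4/1) × 209.5 = 838.0 mol

838 mol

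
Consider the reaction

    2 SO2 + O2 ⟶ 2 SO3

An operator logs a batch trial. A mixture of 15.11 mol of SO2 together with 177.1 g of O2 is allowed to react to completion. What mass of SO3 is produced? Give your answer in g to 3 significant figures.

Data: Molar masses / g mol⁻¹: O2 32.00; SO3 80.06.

n(SO2) = 15.11 mol
n(O2) = 177.1 / 32.00 = 5.534 mol
n/ν for SO2 = 15.11/2 = 7.555
n/ν for O2 = 5.534/1 = 5.534
Smallest n/ν is O2 → limiting reagent.
n(SO3) = (2/1) × 5.534 = 11.07 mol
mass = 11.07 × 80.06 = 886.3 g

886 g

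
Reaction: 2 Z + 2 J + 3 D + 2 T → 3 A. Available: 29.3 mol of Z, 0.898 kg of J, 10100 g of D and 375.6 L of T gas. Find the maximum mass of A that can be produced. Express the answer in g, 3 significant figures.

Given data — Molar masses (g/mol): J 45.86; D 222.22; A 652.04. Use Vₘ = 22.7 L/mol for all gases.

16200 g

n(Z) = 29.30 mol
n(J) = 0.8980×1000 / 45.86 = 19.58 mol
n(D) = 10100 / 222.22 = 45.45 mol
n(T) = 375.6 / 22.7 = 16.55 mol
n/ν for Z = 29.30/2 = 14.65
n/ν for J = 19.58/2 = 9.790
n/ν for D = 45.45/3 = 15.15
n/ν for T = 16.55/2 = 8.275
Smallest n/ν is T → limiting reagent.
n(A) = (3/2) × 16.55 = 24.83 mol
mass = 24.83 × 652.04 = 16190 g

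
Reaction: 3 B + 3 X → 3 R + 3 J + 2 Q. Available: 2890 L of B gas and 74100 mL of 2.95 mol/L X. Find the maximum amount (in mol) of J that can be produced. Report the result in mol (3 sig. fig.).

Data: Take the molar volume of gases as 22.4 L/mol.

n(B) = 2890 / 22.4 = 129.0 mol
n(X) = 2.95 × 74100/1000 = 218.6 mol
n/ν for B = 129.0/3 = 43.00
n/ν for X = 218.6/3 = 72.87
Smallest n/ν is B → limiting reagent.
n(J) = (3/3) × 129.0 = 129.0 mol

129 mol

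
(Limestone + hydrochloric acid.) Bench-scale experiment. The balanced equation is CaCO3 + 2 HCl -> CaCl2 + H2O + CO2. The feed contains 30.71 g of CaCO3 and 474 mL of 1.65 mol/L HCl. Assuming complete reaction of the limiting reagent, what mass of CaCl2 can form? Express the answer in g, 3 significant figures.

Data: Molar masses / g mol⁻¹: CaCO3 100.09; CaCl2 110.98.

n(CaCO3) = 30.71 / 100.09 = 0.3068 mol
n(HCl) = 1.65 × 474.0/1000 = 0.7821 mol
n/ν for CaCO3 = 0.3068/1 = 0.3068
n/ν for HCl = 0.7821/2 = 0.3911
Smallest n/ν is CaCO3 → limiting reagent.
n(CaCl2) = (1/1) × 0.3068 = 0.3068 mol
mass = 0.3068 × 110.98 = 34.05 g

34.1 g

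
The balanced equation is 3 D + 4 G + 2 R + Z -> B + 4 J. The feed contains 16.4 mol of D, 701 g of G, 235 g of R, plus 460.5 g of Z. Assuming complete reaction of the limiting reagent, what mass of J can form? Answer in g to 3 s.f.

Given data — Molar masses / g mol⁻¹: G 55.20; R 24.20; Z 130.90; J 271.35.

n(D) = 16.40 mol
n(G) = 701.0 / 55.20 = 12.70 mol
n(R) = 235.0 / 24.20 = 9.711 mol
n(Z) = 460.5 / 130.90 = 3.518 mol
n/ν for D = 16.40/3 = 5.467
n/ν for G = 12.70/4 = 3.175
n/ν for R = 9.711/2 = 4.856
n/ν for Z = 3.518/1 = 3.518
Smallest n/ν is G → limiting reagent.
n(J) = (4/4) × 12.70 = 12.70 mol
mass = 12.70 × 271.35 = 3446 g

3450 g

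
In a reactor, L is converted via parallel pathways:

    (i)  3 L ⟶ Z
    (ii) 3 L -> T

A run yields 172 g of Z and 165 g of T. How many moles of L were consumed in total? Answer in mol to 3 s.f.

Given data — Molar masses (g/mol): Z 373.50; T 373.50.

n(Z) = 172 / 373.50 = 0.4605 mol
n(T) = 165 / 373.50 = 0.4418 mol
n(L) via (i) = (3/1)×0.4605 = 1.382 mol
n(L) via (ii) = (3/1)×0.4418 = 1.325 mol
total n(L) = 1.382 + 1.325 = 2.707 mol

2.71 mol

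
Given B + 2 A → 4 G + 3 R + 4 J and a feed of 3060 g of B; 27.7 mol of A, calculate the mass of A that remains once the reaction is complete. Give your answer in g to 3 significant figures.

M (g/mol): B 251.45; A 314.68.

1060 g

n(B) = 3060 / 251.45 = 12.17 mol
n(A) = 27.70 mol
n/ν for B = 12.17/1 = 12.17
n/ν for A = 27.70/2 = 13.85
Smallest n/ν is B → limiting reagent.
A consumed = (2/1) × 12.17 = 24.34 mol
A remaining = 27.70 − 24.34 = 3.360 mol
mass = 3.360 × 314.68 = 1057 g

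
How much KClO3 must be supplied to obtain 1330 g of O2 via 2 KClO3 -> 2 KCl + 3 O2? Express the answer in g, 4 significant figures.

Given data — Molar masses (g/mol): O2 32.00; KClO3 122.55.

n(O2) = 1330 / 32.00 = 41.56 mol
n(KClO3) = (2/3) × 41.56 = 27.71 mol
mass = 27.71 × 122.55 = 3396 g

3396 g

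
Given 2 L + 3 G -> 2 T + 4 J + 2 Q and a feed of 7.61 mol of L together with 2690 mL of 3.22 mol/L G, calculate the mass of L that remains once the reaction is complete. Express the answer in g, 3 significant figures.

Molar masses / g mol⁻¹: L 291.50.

n(L) = 7.610 mol
n(G) = 3.22 × 2690/1000 = 8.662 mol
n/ν for L = 7.610/2 = 3.805
n/ν for G = 8.662/3 = 2.887
Smallest n/ν is G → limiting reagent.
L consumed = (2/3) × 8.662 = 5.775 mol
L remaining = 7.610 − 5.775 = 1.835 mol
mass = 1.835 × 291.50 = 534.9 g

535 g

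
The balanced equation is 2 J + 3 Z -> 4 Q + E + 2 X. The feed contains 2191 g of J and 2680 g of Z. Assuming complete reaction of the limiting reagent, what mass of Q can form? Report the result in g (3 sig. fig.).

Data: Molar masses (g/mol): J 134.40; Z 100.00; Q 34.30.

1120 g

n(J) = 2191 / 134.40 = 16.30 mol
n(Z) = 2680 / 100.00 = 26.80 mol
n/ν → J: 8.150, Z: 8.933; J is limiting.
n(Q) = (4/2) × 16.30 = 32.60 mol
mass = 32.60 × 34.30 = 1118 g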